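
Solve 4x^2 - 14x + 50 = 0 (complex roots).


disc = (-14)^2 - 4*4*50 = 196 - 800 = -604
sqrt(|disc|) = sqrt(604) = 24.5764
Real part = 14/(2*4) = 1.7500
Imag part = 24.5764/(2*4) = 3.0721

1.7500 ± 3.0721i


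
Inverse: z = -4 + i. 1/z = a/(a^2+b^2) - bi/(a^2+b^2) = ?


|z|^2 = 16+1 = 17
1/z = (-4 - 1i)/17

1/z = -0.2353 - 0.0588i


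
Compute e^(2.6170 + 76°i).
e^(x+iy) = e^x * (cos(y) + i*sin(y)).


e^2.6170 = 13.6946
cos(76°) = 0.24192
sin(76°) = 0.970296
Real = 13.6946*0.24192 = 3.3130
Imag = 13.6946*0.970296 = 13.2878

3.3130 + 13.2878i


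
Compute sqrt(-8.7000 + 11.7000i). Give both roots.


|z| = sqrt(75.69+136.89) = 14.5801
sqrt((|z|+a)/2) = sqrt((14.5801+(-8.7))/2) = sqrt(2.9401) = 1.7147
sqrt((|z|-a)/2) = sqrt((14.5801-(-8.7))/2) = sqrt(11.6401) = 3.4118

±(1.7147 + 3.4118i) i.e. 1.7147 + 3.4118i and -1.7147 - 3.4118i


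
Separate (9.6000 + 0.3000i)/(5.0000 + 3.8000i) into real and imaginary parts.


Multiply by conjugate: (9.6000 + 0.3000i)(5.0000 - 3.8000i) / (5^2 + 3.8^2)
Numerator real = 9.6*5 + 0.3*3.8 = 49.14
Numerator imag = 0.3*5 - 9.6*3.8 = -34.98
Denominator = 39.44
Re(z) = 49.14/39.44 = 1.2459
Im(z) = -34.98/39.44 = -0.8869

Re(z) = 1.2459, Im(z) = -0.8869


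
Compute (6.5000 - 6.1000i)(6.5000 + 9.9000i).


Real = 6.5*6.5 - (-6.1)*9.9 = 42.25 - (-60.39) = 102.64
Imag = 6.5*9.9 + 6.5*(-6.1) = 64.35 - (39.65) = 24.7

102.6400 + 24.7000i


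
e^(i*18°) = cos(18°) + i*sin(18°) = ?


cos(18°) = 0.9511
sin(18°) = 0.3090

e^(i*18°) = 0.9511 + 0.3090i


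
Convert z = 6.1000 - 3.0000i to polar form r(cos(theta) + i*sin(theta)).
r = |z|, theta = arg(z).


r = sqrt(37.21+9) = sqrt(46.21) = 6.7978
theta = atan2(-3, 6.1) = -26.1881 degrees

r = 6.7978, theta = -26.1881 degrees


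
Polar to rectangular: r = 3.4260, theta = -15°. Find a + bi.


a = 3.4260*cos(-15°) = 3.4260*0.96593 = 3.3093
b = 3.4260*sin(-15°) = 3.4260*(-0.25882) = -0.8867

3.3093 - 0.8867i


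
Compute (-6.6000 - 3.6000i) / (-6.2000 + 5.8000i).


Conjugate of z2 = -6.2000 - 5.8000i
Numerator: (-6.6000 - 3.6000i)(-6.2000 - 5.8000i) = 20.0400 + 60.6000i
Denominator: (-6.2)^2 + 5.8^2 = 72.08
Result = (20.0400 + 60.6000i)/72.08

0.2780 + 0.8407i


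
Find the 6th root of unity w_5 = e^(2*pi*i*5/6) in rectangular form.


Angle = 360*5/6 = 300°
a = cos(300°) = 0.5000
b = sin(300°) = -0.8660

0.5000 - 0.8660i


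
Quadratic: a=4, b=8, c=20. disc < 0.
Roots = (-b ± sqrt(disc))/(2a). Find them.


disc = 8^2 - 4*4*20 = 64 - 320 = -256
sqrt(|disc|) = sqrt(256) = 16.0000
Real part = -8/(2*4) = -1.0000
Imag part = 16.0000/(2*4) = 2.0000

-1.0000 ± 2.0000i


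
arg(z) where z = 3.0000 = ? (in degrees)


Re = 3, Im = 0
arg = atan2(0, 3) = 0 degrees

arg(z) = 0 degrees


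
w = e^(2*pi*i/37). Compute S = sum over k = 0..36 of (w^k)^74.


The roots are w_k = w^k with w = e^(2*pi*i/37), and (w^k)^74 = (w^74)^k.
So S = 1 + u + u^2 + ... + u^(36) with u = w^74.
74 = 2*37 + 0, so 74 is a multiple of 37 and u = (w^37)^2 = 1.
Every one of the 37 terms equals 1: S = 37

S = 37


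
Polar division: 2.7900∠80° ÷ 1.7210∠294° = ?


r = 2.7900 / 1.7210 = 1.6212
theta = 80° - 294° = -214° = 146° (mod 360)

1.6212 cis(146°)


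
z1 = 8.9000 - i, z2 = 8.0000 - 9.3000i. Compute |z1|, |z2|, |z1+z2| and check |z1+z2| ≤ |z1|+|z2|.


|z1| = sqrt(8.9^2 + (-1)^2) = sqrt(80.21) = 8.9560
|z2| = sqrt(8^2 + (-9.3)^2) = sqrt(150.49) = 12.2674
z1+z2 = 16.9000 - 10.3000i
|z1+z2| = sqrt(391.7) = 19.7914
|z1|+|z2| = 8.9560 + 12.2674 = 21.2234

|z1+z2| = 19.7914 ≤ |z1|+|z2| = 21.2234 (verified)


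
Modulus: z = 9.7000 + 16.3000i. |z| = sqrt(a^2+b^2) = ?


|z| = sqrt(9.7^2 + 16.3^2) = sqrt(94.09 + 265.69) = sqrt(359.78) = 18.9679

|z| = 18.9679


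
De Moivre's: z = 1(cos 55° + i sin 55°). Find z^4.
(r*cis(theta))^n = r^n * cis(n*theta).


r^4 = 1^4 = 1
n*theta = 4*55° = 220° = 220° (mod 360)
a = 1*cos(220°) = -0.7660
b = 1*sin(220°) = -0.6428

1 cis(220°) = -0.7660 - 0.6428i


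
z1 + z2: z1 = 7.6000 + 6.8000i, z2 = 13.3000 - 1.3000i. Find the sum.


Real: 7.6 + 13.3 = 20.9
Imag: 6.8 - 1.3 = 5.5

20.9000 + 5.5000i


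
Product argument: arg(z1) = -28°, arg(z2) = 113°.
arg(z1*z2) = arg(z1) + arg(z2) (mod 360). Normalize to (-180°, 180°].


arg(z1*z2) = -28° + 113° = 85°
Normalized to (-180°, 180°]: 85°

85°


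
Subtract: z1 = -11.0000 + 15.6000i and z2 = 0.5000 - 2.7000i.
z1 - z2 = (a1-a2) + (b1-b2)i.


Real: -11 - 0.5 = -11.5
Imag: 15.6 + 2.7 = 18.3

-11.5000 + 18.3000i


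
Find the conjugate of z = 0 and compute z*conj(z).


z_bar = 0
z*z_bar = 0^2 + 0^2 = 0 + 0 = 0

z_bar = 0, z*z_bar = 0


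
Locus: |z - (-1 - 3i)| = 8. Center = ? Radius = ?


|z - z0| = r is a circle with center z0 and radius r.
Center = (-1, -3), radius = 8

Circle with center (-1, -3) and radius 8


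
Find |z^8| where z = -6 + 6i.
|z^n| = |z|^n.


|z| = sqrt(36+36) = sqrt(72) = 8.4853
|z^8| = |z|^8 = (sqrt(72))^8 = 72^4 = 26873856

|z^8| = 26873856


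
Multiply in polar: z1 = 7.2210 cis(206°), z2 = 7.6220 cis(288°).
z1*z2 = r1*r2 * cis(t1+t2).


r = 7.2210 * 7.6220 = 55.0385
theta = 206° + 288° = 494° = 134° (mod 360)

55.0385 cis(134°)


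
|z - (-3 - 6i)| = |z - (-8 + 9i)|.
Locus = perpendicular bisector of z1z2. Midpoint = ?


Equal distances means the locus is the perpendicular bisector of z1 and z2.
Midpoint = ((-3+(-8))/2, (-6+9)/2) = (-5.5000, 1.5000)

Perpendicular bisector through (-5.5000, 1.5000)


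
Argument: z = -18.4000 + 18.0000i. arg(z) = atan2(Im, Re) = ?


Re = -18.4, Im = 18
arg = atan2(18, -18.4) = 135.6296 degrees

arg(z) = 135.6296 degrees


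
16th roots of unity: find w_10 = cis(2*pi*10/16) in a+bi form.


Angle = 360*10/16 = 225°
a = cos(225°) = -0.7071
b = sin(225°) = -0.7071

-0.7071 - 0.7071i


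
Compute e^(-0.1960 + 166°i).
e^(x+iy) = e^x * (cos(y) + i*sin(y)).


e^-0.1960 = 0.8220
cos(166°) = -0.9703
sin(166°) = 0.24192
Real = 0.8220*(-0.9703) = -0.7976
Imag = 0.8220*0.24192 = 0.1989

-0.7976 + 0.1989i


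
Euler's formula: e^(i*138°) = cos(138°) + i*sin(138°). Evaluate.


cos(138°) = -0.7431
sin(138°) = 0.6691

e^(i*138°) = -0.7431 + 0.6691i


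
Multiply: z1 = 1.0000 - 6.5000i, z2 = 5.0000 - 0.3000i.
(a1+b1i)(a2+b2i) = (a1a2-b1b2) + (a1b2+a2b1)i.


Real = 1*5 - (-6.5)*(-0.3) = 5 - 1.95 = 3.05
Imag = 1*(-0.3) + 5*(-6.5) = -0.3 - (32.5) = -32.8

3.0500 - 32.8000i


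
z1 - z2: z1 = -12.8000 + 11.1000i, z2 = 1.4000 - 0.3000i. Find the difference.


Real: -12.8 - 1.4 = -14.2
Imag: 11.1 + 0.3 = 11.4

-14.2000 + 11.4000i


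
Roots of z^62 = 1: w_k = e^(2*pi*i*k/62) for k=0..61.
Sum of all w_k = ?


The sum of all 62th roots of unity is 0.
Geometric series: (1 - w^62)/(1 - w) = (1-1)/(1-w) = 0 since w^62 = 1, w ≠ 1.
Alternatively: coefficient of z^61 in z^62 - 1 is 0.

0


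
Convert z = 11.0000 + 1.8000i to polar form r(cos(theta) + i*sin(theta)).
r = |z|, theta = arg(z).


r = sqrt(121+3.24) = sqrt(124.24) = 11.1463
theta = atan2(1.8, 11) = 9.2933 degrees

r = 11.1463, theta = 9.2933 degrees


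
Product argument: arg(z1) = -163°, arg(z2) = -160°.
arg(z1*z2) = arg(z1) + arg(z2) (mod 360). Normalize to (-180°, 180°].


arg(z1*z2) = -163° - 160° = -323°
Normalized to (-180°, 180°]: 37°

37°


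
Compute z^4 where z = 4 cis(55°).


r^4 = 4^4 = 256
n*theta = 4*55° = 220° = 220° (mod 360)
a = 256*cos(220°) = -196.1074
b = 256*sin(220°) = -164.5536

256 cis(220°) = -196.1074 - 164.5536i


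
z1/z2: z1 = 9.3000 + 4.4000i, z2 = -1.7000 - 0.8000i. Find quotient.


Conjugate of z2 = -1.7000 + 0.8000i
Numerator: (9.3000 + 4.4000i)(-1.7000 + 0.8000i) = -19.3300 - 0.0400i
Denominator: (-1.7)^2 + (-0.8)^2 = 3.53
Result = (-19.3300 - 0.0400i)/3.53

-5.4759 - 0.0113i


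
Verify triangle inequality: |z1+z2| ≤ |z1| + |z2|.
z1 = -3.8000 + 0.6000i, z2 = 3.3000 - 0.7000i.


|z1| = sqrt((-3.8)^2 + 0.6^2) = sqrt(14.8) = 3.8471
|z2| = sqrt(3.3^2 + (-0.7)^2) = sqrt(11.38) = 3.3734
z1+z2 = -0.5000 - 0.1000i
|z1+z2| = sqrt(0.26) = 0.5099
|z1|+|z2| = 3.8471 + 3.3734 = 7.2205

|z1+z2| = 0.5099 ≤ |z1|+|z2| = 7.2205 (verified)


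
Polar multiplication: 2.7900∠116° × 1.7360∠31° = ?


r = 2.7900 * 1.7360 = 4.8434
theta = 116° + 31° = 147° = 147° (mod 360)

4.8434 cis(147°)


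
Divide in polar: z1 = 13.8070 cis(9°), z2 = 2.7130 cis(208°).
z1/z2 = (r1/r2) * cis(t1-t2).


r = 13.8070 / 2.7130 = 5.0892
theta = 9° - 208° = -199° = 161° (mod 360)

5.0892 cis(161°)


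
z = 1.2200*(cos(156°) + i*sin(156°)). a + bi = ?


a = 1.2200*cos(156°) = 1.2200*(-0.9135) = -1.1145
b = 1.2200*sin(156°) = 1.2200*0.4067 = 0.4962

-1.1145 + 0.4962i


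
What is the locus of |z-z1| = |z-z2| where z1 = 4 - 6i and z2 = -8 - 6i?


Equal distances means the locus is the perpendicular bisector of z1 and z2.
Midpoint = ((4+(-8))/2, (-6+(-6))/2) = (-2.0000, -6.0000)

Perpendicular bisector through (-2.0000, -6.0000)


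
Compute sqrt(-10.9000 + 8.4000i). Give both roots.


|z| = sqrt(118.81+70.56) = 13.7612
sqrt((|z|+a)/2) = sqrt((13.7612+(-10.9))/2) = sqrt(1.4306) = 1.1961
sqrt((|z|-a)/2) = sqrt((13.7612-(-10.9))/2) = sqrt(12.3306) = 3.5115

±(1.1961 + 3.5115i) i.e. 1.1961 + 3.5115i and -1.1961 - 3.5115i


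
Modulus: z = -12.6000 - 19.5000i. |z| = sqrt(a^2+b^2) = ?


|z| = sqrt((-12.6)^2 + (-19.5)^2) = sqrt(158.76 + 380.25) = sqrt(539.01) = 23.2166

|z| = 23.2166


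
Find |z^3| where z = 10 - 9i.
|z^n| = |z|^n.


|z| = sqrt(100+81) = sqrt(181) = 13.4536
|z^3| = |z|^3 = (sqrt(181))^3 = 181*sqrt(181)

|z^3| = 181*sqrt(181) ≈ 2435.1060


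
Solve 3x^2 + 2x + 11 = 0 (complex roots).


disc = 2^2 - 4*3*11 = 4 - 132 = -128
sqrt(|disc|) = sqrt(128) = 11.3137
Real part = -2/(2*3) = -0.3333
Imag part = 11.3137/(2*3) = 1.8856

-0.3333 ± 1.8856i


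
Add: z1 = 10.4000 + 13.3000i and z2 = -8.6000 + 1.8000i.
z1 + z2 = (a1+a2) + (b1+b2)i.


Real: 10.4 - 8.6 = 1.8
Imag: 13.3 + 1.8 = 15.1

1.8000 + 15.1000i


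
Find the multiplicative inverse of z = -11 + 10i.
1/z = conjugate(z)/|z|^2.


|z|^2 = 121+100 = 221
1/z = (-11 - 10i)/221

1/z = -0.0498 - 0.0452i


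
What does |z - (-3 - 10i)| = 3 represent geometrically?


|z - z0| = r is a circle with center z0 and radius r.
Center = (-3, -10), radius = 3

Circle with center (-3, -10) and radius 3


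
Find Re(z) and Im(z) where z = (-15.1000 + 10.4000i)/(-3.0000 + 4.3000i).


Multiply by conjugate: (-15.1000 + 10.4000i)(-3.0000 - 4.3000i) / ((-3)^2 + 4.3^2)
Numerator real = -15.1*(-3) + 10.4*4.3 = 90.02
Numerator imag = 10.4*(-3) - (-15.1)*4.3 = 33.73
Denominator = 27.49
Re(z) = 90.02/27.49 = 3.2746
Im(z) = 33.73/27.49 = 1.2270

Re(z) = 3.2746, Im(z) = 1.2270


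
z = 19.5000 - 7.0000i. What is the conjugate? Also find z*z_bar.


z_bar = 19.5000 + 7.0000i
z*z_bar = 19.5^2 + (-7)^2 = 380.25 + 49 = 429.25

z_bar = 19.5000 + 7.0000i, z*z_bar = 429.25


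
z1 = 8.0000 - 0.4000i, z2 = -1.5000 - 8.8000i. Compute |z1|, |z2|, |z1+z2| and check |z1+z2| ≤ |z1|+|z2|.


|z1| = sqrt(8^2 + (-0.4)^2) = sqrt(64.16) = 8.0100
|z2| = sqrt((-1.5)^2 + (-8.8)^2) = sqrt(79.69) = 8.9269
z1+z2 = 6.5000 - 9.2000i
|z1+z2| = sqrt(126.89) = 11.2645
|z1|+|z2| = 8.0100 + 8.9269 = 16.9369

|z1+z2| = 11.2645 ≤ |z1|+|z2| = 16.9369 (verified)


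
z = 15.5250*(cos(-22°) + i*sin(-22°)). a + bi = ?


a = 15.5250*cos(-22°) = 15.5250*0.92718 = 14.3945
b = 15.5250*sin(-22°) = 15.5250*(-0.37461) = -5.8158

14.3945 - 5.8158i


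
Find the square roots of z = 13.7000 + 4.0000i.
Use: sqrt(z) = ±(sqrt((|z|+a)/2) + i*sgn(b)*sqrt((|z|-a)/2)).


|z| = sqrt(187.69+16) = 14.2720
sqrt((|z|+a)/2) = sqrt((14.2720+13.7)/2) = sqrt(13.9860) = 3.7398
sqrt((|z|-a)/2) = sqrt((14.2720-13.7)/2) = sqrt(0.2860) = 0.5348

±(3.7398 + 0.5348i) i.e. 3.7398 + 0.5348i and -3.7398 - 0.5348i


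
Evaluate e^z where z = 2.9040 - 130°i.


e^2.9040 = 18.2470
cos(-130°) = -0.6427876
sin(-130°) = -0.766044
Real = 18.2470*(-0.6427876) = -11.7289
Imag = 18.2470*(-0.766044) = -13.9780

-11.7289 - 13.9780i


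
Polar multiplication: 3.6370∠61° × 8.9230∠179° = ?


r = 3.6370 * 8.9230 = 32.4530
theta = 61° + 179° = 240° = 240° (mod 360)

32.4530 cis(240°)


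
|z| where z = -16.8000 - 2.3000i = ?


|z| = sqrt((-16.8)^2 + (-2.3)^2) = sqrt(282.24 + 5.29) = sqrt(287.53) = 16.9567

|z| = 16.9567


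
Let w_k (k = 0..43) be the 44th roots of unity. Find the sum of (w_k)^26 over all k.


The roots are w_k = w^k with w = e^(2*pi*i/44), and (w^k)^26 = (w^26)^k.
So S = 1 + u + u^2 + ... + u^(43) with u = w^26.
26 = 0*44 + 26, so 26 is not a multiple of 44: u = w^26 ≠ 1 (w is a primitive 44th root), while u^44 = (w^44)^26 = 1.
Geometric series: S = (1 - u^44)/(1 - u) = (1 - 1)/(1 - u) = 0

S = 0


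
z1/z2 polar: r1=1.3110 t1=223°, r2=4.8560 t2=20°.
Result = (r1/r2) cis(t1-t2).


r = 1.3110 / 4.8560 = 0.2700
theta = 223° - 20° = 203° = 203° (mod 360)

0.2700 cis(203°)


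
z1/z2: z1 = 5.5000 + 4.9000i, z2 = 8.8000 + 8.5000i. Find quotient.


Conjugate of z2 = 8.8000 - 8.5000i
Numerator: (5.5000 + 4.9000i)(8.8000 - 8.5000i) = 90.0500 - 3.6300i
Denominator: 8.8^2 + 8.5^2 = 149.69
Result = (90.0500 - 3.6300i)/149.69

0.6016 - 0.0243i


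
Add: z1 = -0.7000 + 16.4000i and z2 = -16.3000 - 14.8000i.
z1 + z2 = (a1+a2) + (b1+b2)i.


Real: -0.7 - 16.3 = -17
Imag: 16.4 - 14.8 = 1.6

-17.0000 + 1.6000i


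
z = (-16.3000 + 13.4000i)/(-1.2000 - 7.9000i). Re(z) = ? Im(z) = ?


Multiply by conjugate: (-16.3000 + 13.4000i)(-1.2000 + 7.9000i) / ((-1.2)^2 + (-7.9)^2)
Numerator real = -16.3*(-1.2) + 13.4*(-7.9) = -86.3
Numerator imag = 13.4*(-1.2) - (-16.3)*(-7.9) = -144.85
Denominator = 63.85
Re(z) = -86.3/63.85 = -1.3516
Im(z) = -144.85/63.85 = -2.2686

Re(z) = -1.3516, Im(z) = -2.2686


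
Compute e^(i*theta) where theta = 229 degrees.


cos(229°) = -0.6561
sin(229°) = -0.7547

e^(i*229°) = -0.6561 - 0.7547i


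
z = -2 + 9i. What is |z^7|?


|z| = sqrt(4+81) = sqrt(85) = 9.2195
|z^7| = |z|^7 = (sqrt(85))^7 = 85^3 * sqrt(85) = 614125*sqrt(85)

|z^7| = 614125*sqrt(85) ≈ 5661952.7398


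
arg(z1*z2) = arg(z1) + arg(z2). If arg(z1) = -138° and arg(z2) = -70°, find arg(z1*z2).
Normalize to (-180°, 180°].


arg(z1*z2) = -138° - 70° = -208°
Normalized to (-180°, 180°]: 152°

152°


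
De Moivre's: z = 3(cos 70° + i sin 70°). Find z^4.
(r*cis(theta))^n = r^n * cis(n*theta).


r^4 = 3^4 = 81
n*theta = 4*70° = 280° = 280° (mod 360)
a = 81*cos(280°) = 14.0655
b = 81*sin(280°) = -79.7694

81 cis(280°) = 14.0655 - 79.7694i


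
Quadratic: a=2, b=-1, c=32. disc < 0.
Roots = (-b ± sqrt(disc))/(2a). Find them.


disc = (-1)^2 - 4*2*32 = 1 - 256 = -255
sqrt(|disc|) = sqrt(255) = 15.9687
Real part = 1/(2*2) = 0.2500
Imag part = 15.9687/(2*2) = 3.9922

0.2500 ± 3.9922i


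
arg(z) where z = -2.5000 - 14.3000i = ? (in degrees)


Re = -2.5, Im = -14.3
arg = atan2(-14.3, -2.5) = -99.9165 degrees

arg(z) = -99.9165 degrees


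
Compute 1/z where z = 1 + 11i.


|z|^2 = 1+121 = 122
1/z = (1 - 11i)/122

1/z = 0.0082 - 0.0902i


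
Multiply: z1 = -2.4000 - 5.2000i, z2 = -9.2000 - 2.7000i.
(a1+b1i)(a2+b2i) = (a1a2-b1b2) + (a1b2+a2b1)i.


Real = -2.4*(-9.2) - (-5.2)*(-2.7) = 22.08 - 14.04 = 8.04
Imag = -2.4*(-2.7) - (9.2)*(-5.2) = 6.48 + 47.84 = 54.32

8.0400 + 54.3200i


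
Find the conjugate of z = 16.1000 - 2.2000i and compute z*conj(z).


z_bar = 16.1000 + 2.2000i
z*z_bar = 16.1^2 + (-2.2)^2 = 259.21 + 4.84 = 264.05

z_bar = 16.1000 + 2.2000i, z*z_bar = 264.05


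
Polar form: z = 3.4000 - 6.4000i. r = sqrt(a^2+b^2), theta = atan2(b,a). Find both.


r = sqrt(11.56+40.96) = sqrt(52.52) = 7.2471
theta = atan2(-6.4, 3.4) = -62.0205 degrees

r = 7.2471, theta = -62.0205 degrees


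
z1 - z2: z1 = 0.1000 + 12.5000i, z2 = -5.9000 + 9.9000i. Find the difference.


Real: 0.1 + 5.9 = 6
Imag: 12.5 - 9.9 = 2.6

6.0000 + 2.6000i


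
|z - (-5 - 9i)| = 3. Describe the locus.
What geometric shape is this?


|z - z0| = r is a circle with center z0 and radius r.
Center = (-5, -9), radius = 3

Circle with center (-5, -9) and radius 3


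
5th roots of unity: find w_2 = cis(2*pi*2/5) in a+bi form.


Angle = 360*2/5 = 144°
a = cos(144°) = -0.8090
b = sin(144°) = 0.5878

-0.8090 + 0.5878i


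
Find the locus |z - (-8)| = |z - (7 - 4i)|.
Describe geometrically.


Equal distances means the locus is the perpendicular bisector of z1 and z2.
Midpoint = ((-8+7)/2, (0+(-4))/2) = (-0.5000, -2.0000)

Perpendicular bisector through (-0.5000, -2.0000)


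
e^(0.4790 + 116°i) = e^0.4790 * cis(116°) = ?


e^0.4790 = 1.6145
cos(116°) = -0.43837
sin(116°) = 0.8988
Real = 1.6145*(-0.43837) = -0.7077
Imag = 1.6145*0.8988 = 1.4511

-0.7077 + 1.4511i


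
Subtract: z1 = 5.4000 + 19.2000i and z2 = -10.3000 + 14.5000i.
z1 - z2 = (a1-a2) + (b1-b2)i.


Real: 5.4 + 10.3 = 15.7
Imag: 19.2 - 14.5 = 4.7

15.7000 + 4.7000i


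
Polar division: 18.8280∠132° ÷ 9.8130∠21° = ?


r = 18.8280 / 9.8130 = 1.9187
theta = 132° - 21° = 111° = 111° (mod 360)

1.9187 cis(111°)


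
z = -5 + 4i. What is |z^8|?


|z| = sqrt(25+16) = sqrt(41) = 6.4031
|z^8| = |z|^8 = (sqrt(41))^8 = 41^4 = 2825761

|z^8| = 2825761


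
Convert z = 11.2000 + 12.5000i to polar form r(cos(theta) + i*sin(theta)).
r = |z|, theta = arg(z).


r = sqrt(125.44+156.25) = sqrt(281.69) = 16.7836
theta = atan2(12.5, 11.2) = 48.1397 degrees

r = 16.7836, theta = 48.1397 degrees


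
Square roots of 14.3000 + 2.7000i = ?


|z| = sqrt(204.49+7.29) = 14.5527
sqrt((|z|+a)/2) = sqrt((14.5527+14.3)/2) = sqrt(14.4263) = 3.7982
sqrt((|z|-a)/2) = sqrt((14.5527-14.3)/2) = sqrt(0.1263) = 0.3554

±(3.7982 + 0.3554i) i.e. 3.7982 + 0.3554i and -3.7982 - 0.3554i


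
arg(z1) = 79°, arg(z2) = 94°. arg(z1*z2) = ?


arg(z1*z2) = 79° + 94° = 173°
Normalized to (-180°, 180°]: 173°

173°


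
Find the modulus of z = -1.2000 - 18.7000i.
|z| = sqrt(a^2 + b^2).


|z| = sqrt((-1.2)^2 + (-18.7)^2) = sqrt(1.44 + 349.69) = sqrt(351.13) = 18.7385

|z| = 18.7385


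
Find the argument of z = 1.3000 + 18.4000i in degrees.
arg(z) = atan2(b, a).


Re = 1.3, Im = 18.4
arg = atan2(18.4, 1.3) = 85.9586 degrees

arg(z) = 85.9586 degrees


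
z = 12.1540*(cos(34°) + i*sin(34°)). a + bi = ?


a = 12.1540*cos(34°) = 12.1540*0.829038 = 10.0761
b = 12.1540*sin(34°) = 12.1540*0.55919 = 6.7964

10.0761 + 6.7964i


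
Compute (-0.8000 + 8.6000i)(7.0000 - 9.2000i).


Real = -0.8*7 - 8.6*(-9.2) = -5.6 - (-79.12) = 73.52
Imag = -0.8*(-9.2) + 7*8.6 = 7.36 + 60.2 = 67.56

73.5200 + 67.5600i


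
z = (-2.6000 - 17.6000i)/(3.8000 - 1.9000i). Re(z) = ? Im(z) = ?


Multiply by conjugate: (-2.6000 - 17.6000i)(3.8000 + 1.9000i) / (3.8^2 + (-1.9)^2)
Numerator real = -2.6*3.8 - (17.6)*(-1.9) = 23.56
Numerator imag = -17.6*3.8 - (-2.6)*(-1.9) = -71.82
Denominator = 18.05
Re(z) = 23.56/18.05 = 1.3053
Im(z) = -71.82/18.05 = -3.9789

Re(z) = 1.3053, Im(z) = -3.9789


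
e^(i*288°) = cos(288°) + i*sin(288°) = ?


cos(288°) = 0.3090
sin(288°) = -0.9511

e^(i*288°) = 0.3090 - 0.9511i


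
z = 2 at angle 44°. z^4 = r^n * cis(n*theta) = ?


r^4 = 2^4 = 16
n*theta = 4*44° = 176° = 176° (mod 360)
a = 16*cos(176°) = -15.9610
b = 16*sin(176°) = 1.1161

16 cis(176°) = -15.9610 + 1.1161i


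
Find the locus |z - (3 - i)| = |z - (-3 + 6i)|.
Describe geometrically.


Equal distances means the locus is the perpendicular bisector of z1 and z2.
Midpoint = ((3+(-3))/2, (-1+6)/2) = (0, 2.5000)

Perpendicular bisector through (0, 2.5000)


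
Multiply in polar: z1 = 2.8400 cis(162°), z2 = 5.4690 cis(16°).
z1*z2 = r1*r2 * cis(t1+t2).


r = 2.8400 * 5.4690 = 15.5320
theta = 162° + 16° = 178° = 178° (mod 360)

15.5320 cis(178°)


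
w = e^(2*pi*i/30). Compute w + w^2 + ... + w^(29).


With w = e^(2*pi*i/30), all 30 of the 30th roots of unity w^0 = 1, w, ..., w^(29) sum to 0: 1 + w + ... + w^(29) = (1 - w^30)/(1 - w) = 0 since w^30 = 1, w ≠ 1.
Removing the root 1: w + w^2 + ... + w^(29) = 0 - 1 = -1

Sum = -1


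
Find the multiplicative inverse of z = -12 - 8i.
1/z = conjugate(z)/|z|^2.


|z|^2 = 144+64 = 208
1/z = (-12 + 8i)/208

1/z = -0.0577 + 0.0385i


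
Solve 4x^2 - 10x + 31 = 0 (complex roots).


disc = (-10)^2 - 4*4*31 = 100 - 496 = -396
sqrt(|disc|) = sqrt(396) = 19.8997
Real part = 10/(2*4) = 1.2500
Imag part = 19.8997/(2*4) = 2.4875

1.2500 ± 2.4875i


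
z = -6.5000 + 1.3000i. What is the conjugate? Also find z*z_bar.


z_bar = -6.5000 - 1.3000i
z*z_bar = (-6.5)^2 + 1.3^2 = 42.25 + 1.69 = 43.94

z_bar = -6.5000 - 1.3000i, z*z_bar = 43.94


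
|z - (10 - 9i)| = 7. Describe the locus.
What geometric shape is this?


|z - z0| = r is a circle with center z0 and radius r.
Center = (10, -9), radius = 7

Circle with center (10, -9) and radius 7


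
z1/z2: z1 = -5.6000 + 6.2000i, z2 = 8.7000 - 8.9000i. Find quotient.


Conjugate of z2 = 8.7000 + 8.9000i
Numerator: (-5.6000 + 6.2000i)(8.7000 + 8.9000i) = -103.9000 + 4.1000i
Denominator: 8.7^2 + (-8.9)^2 = 154.9
Result = (-103.9000 + 4.1000i)/154.9

-0.6708 + 0.0265i


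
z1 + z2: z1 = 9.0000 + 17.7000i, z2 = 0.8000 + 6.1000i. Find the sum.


Real: 9 + 0.8 = 9.8
Imag: 17.7 + 6.1 = 23.8

9.8000 + 23.8000i


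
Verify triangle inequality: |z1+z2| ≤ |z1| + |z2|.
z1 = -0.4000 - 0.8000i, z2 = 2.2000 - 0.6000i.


|z1| = sqrt((-0.4)^2 + (-0.8)^2) = sqrt(0.8) = 0.8944
|z2| = sqrt(2.2^2 + (-0.6)^2) = sqrt(5.2) = 2.2804
z1+z2 = 1.8000 - 1.4000i
|z1+z2| = sqrt(5.2) = 2.2804
|z1|+|z2| = 0.8944 + 2.2804 = 3.1748

|z1+z2| = 2.2804 ≤ |z1|+|z2| = 3.1748 (verified)


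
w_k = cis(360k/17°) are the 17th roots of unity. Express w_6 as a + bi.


Angle = 360*6/17 = 127.0588°
a = cos(127.0588°) = -0.6026
b = sin(127.0588°) = 0.7980

-0.6026 + 0.7980i


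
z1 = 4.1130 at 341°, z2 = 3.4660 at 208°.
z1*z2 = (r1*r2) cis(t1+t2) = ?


r = 4.1130 * 3.4660 = 14.2557
theta = 341° + 208° = 549° = 189° (mod 360)

14.2557 cis(189°)


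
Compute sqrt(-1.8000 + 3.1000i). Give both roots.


|z| = sqrt(3.24+9.61) = 3.5847
sqrt((|z|+a)/2) = sqrt((3.5847+(-1.8))/2) = sqrt(0.8923) = 0.9446
sqrt((|z|-a)/2) = sqrt((3.5847-(-1.8))/2) = sqrt(2.6923) = 1.6408

±(0.9446 + 1.6408i) i.e. 0.9446 + 1.6408i and -0.9446 - 1.6408i


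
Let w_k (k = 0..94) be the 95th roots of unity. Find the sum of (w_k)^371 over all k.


The roots are w_k = w^k with w = e^(2*pi*i/95), and (w^k)^371 = (w^371)^k.
So S = 1 + u + u^2 + ... + u^(94) with u = w^371.
371 = 3*95 + 86, so 371 is not a multiple of 95: u = (w^95)^3 * w^86 = w^86 ≠ 1 (w is a primitive 95th root), while u^95 = (w^95)^371 = 1.
Geometric series: S = (1 - u^95)/(1 - u) = (1 - 1)/(1 - u) = 0

S = 0


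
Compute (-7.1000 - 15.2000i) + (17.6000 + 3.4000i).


Real: -7.1 + 17.6 = 10.5
Imag: -15.2 + 3.4 = -11.8

10.5000 - 11.8000i


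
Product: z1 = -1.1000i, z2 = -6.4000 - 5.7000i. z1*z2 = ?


Real = 0*(-6.4) - (-1.1)*(-5.7) = 0 - 6.27 = -6.27
Imag = 0*(-5.7) - (6.4)*(-1.1) = 0 + 7.04 = 7.04

-6.2700 + 7.0400i


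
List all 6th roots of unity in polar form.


The 6th roots of unity are cis(360k/6°) for k=0..5
Angle step = 360/6 = 60°
Primitive root: cis(60°)
Primitive root = 0.5000 + 0.8660i

6 roots at angles: 0°, 60°, 120°, 180°, 240°, 300°


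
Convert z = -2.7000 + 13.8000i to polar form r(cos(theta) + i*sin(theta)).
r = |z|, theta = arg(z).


r = sqrt(7.29+190.44) = sqrt(197.73) = 14.0616
theta = atan2(13.8, -2.7) = 101.0702 degrees

r = 14.0616, theta = 101.0702 degrees


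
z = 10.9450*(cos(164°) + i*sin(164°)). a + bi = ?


a = 10.9450*cos(164°) = 10.9450*(-0.96126) = -10.5210
b = 10.9450*sin(164°) = 10.9450*0.27564 = 3.0169

-10.5210 + 3.0169i


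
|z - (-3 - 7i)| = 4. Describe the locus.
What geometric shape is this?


|z - z0| = r is a circle with center z0 and radius r.
Center = (-3, -7), radius = 4

Circle with center (-3, -7) and radius 4


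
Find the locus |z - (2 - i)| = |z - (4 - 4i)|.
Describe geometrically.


Equal distances means the locus is the perpendicular bisector of z1 and z2.
Midpoint = ((2+4)/2, (-1+(-4))/2) = (3.0000, -2.5000)

Perpendicular bisector through (3.0000, -2.5000)


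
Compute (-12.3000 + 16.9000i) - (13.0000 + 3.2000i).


Real: -12.3 - 13 = -25.3
Imag: 16.9 - 3.2 = 13.7

-25.3000 + 13.7000i


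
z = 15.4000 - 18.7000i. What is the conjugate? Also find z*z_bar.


z_bar = 15.4000 + 18.7000i
z*z_bar = 15.4^2 + (-18.7)^2 = 237.16 + 349.69 = 586.85

z_bar = 15.4000 + 18.7000i, z*z_bar = 586.85


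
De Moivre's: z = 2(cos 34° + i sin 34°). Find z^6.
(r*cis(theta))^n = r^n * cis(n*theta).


r^6 = 2^6 = 64
n*theta = 6*34° = 204° = 204° (mod 360)
a = 64*cos(204°) = -58.4669
b = 64*sin(204°) = -26.0311

64 cis(204°) = -58.4669 - 26.0311i


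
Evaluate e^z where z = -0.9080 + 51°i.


e^-0.9080 = 0.4033
cos(51°) = 0.6293
sin(51°) = 0.7771
Real = 0.4033*0.6293 = 0.2538
Imag = 0.4033*0.7771 = 0.3134

0.2538 + 0.3134i


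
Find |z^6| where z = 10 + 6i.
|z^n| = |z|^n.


|z| = sqrt(100+36) = sqrt(136) = 11.6619
|z^6| = |z|^6 = (sqrt(136))^6 = 136^3 = 2515456

|z^6| = 2515456


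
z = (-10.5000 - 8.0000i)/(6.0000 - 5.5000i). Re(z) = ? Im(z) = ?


Multiply by conjugate: (-10.5000 - 8.0000i)(6.0000 + 5.5000i) / (6^2 + (-5.5)^2)
Numerator real = -10.5*6 - (8)*(-5.5) = -19
Numerator imag = -8*6 - (-10.5)*(-5.5) = -105.75
Denominator = 66.25
Re(z) = -19/66.25 = -0.2868
Im(z) = -105.75/66.25 = -1.5962

Re(z) = -0.2868, Im(z) = -1.5962


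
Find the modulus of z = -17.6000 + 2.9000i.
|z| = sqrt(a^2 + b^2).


|z| = sqrt((-17.6)^2 + 2.9^2) = sqrt(309.76 + 8.41) = sqrt(318.17) = 17.8373

|z| = 17.8373


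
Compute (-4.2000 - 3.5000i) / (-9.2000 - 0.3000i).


Conjugate of z2 = -9.2000 + 0.3000i
Numerator: (-4.2000 - 3.5000i)(-9.2000 + 0.3000i) = 39.6900 + 30.9400i
Denominator: (-9.2)^2 + (-0.3)^2 = 84.73
Result = (39.6900 + 30.9400i)/84.73

0.4684 + 0.3652i


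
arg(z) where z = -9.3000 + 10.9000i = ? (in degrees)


Re = -9.3, Im = 10.9
arg = atan2(10.9, -9.3) = 130.4712 degrees

arg(z) = 130.4712 degrees


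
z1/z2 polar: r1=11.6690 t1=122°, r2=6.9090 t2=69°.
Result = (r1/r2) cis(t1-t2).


r = 11.6690 / 6.9090 = 1.6890
theta = 122° - 69° = 53° = 53° (mod 360)

1.6890 cis(53°)


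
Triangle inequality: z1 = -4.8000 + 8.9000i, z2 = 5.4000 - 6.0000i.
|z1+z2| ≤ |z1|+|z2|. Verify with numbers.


|z1| = sqrt((-4.8)^2 + 8.9^2) = sqrt(102.25) = 10.1119
|z2| = sqrt(5.4^2 + (-6)^2) = sqrt(65.16) = 8.0722
z1+z2 = 0.6000 + 2.9000i
|z1+z2| = sqrt(8.77) = 2.9614
|z1|+|z2| = 10.1119 + 8.0722 = 18.1841

|z1+z2| = 2.9614 ≤ |z1|+|z2| = 18.1841 (verified)


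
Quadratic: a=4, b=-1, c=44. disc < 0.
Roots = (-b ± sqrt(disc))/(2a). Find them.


disc = (-1)^2 - 4*4*44 = 1 - 704 = -703
sqrt(|disc|) = sqrt(703) = 26.5141
Real part = 1/(2*4) = 0.1250
Imag part = 26.5141/(2*4) = 3.3143

0.1250 ± 3.3143i


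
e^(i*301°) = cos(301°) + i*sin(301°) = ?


cos(301°) = 0.5150
sin(301°) = -0.8572

e^(i*301°) = 0.5150 - 0.8572i


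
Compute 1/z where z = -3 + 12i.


|z|^2 = 9+144 = 153
1/z = (-3 - 12i)/153

1/z = -0.0196 - 0.0784i


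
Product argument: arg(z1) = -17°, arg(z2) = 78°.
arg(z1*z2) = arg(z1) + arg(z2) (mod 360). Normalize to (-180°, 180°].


arg(z1*z2) = -17° + 78° = 61°
Normalized to (-180°, 180°]: 61°

61°


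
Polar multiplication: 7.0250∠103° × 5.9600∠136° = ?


r = 7.0250 * 5.9600 = 41.8690
theta = 103° + 136° = 239° = 239° (mod 360)

41.8690 cis(239°)


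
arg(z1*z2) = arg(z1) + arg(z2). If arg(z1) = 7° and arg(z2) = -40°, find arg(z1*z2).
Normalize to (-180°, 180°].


arg(z1*z2) = 7° - 40° = -33°
Normalized to (-180°, 180°]: -33°

-33°


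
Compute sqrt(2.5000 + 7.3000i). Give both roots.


|z| = sqrt(6.25+53.29) = 7.7162
sqrt((|z|+a)/2) = sqrt((7.7162+2.5)/2) = sqrt(5.1081) = 2.2601
sqrt((|z|-a)/2) = sqrt((7.7162-2.5)/2) = sqrt(2.6081) = 1.6150

±(2.2601 + 1.6150i) i.e. 2.2601 + 1.6150i and -2.2601 - 1.6150i


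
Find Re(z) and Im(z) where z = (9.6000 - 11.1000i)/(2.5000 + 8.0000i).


Multiply by conjugate: (9.6000 - 11.1000i)(2.5000 - 8.0000i) / (2.5^2 + 8^2)
Numerator real = 9.6*2.5 - (11.1)*8 = -64.8
Numerator imag = -11.1*2.5 - 9.6*8 = -104.55
Denominator = 70.25
Re(z) = -64.8/70.25 = -0.9224
Im(z) = -104.55/70.25 = -1.4883

Re(z) = -0.9224, Im(z) = -1.4883


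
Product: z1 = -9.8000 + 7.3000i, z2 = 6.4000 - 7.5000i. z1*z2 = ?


Real = -9.8*6.4 - 7.3*(-7.5) = -62.72 - (-54.75) = -7.97
Imag = -9.8*(-7.5) + 6.4*7.3 = 73.5 + 46.72 = 120.22

-7.9700 + 120.2200i


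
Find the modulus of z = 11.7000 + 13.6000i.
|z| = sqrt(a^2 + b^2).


|z| = sqrt(11.7^2 + 13.6^2) = sqrt(136.89 + 184.96) = sqrt(321.85) = 17.9402

|z| = 17.9402


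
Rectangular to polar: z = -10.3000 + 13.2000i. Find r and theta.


r = sqrt(106.09+174.24) = sqrt(280.33) = 16.7431
theta = atan2(13.2, -10.3) = 127.9650 degrees

r = 16.7431, theta = 127.9650 degrees


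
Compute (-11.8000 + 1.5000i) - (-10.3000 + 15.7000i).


Real: -11.8 + 10.3 = -1.5
Imag: 1.5 - 15.7 = -14.2

-1.5000 - 14.2000i


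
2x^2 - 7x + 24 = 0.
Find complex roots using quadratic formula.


disc = (-7)^2 - 4*2*24 = 49 - 192 = -143
sqrt(|disc|) = sqrt(143) = 11.9583
Real part = 7/(2*2) = 1.7500
Imag part = 11.9583/(2*2) = 2.9896

1.7500 ± 2.9896i


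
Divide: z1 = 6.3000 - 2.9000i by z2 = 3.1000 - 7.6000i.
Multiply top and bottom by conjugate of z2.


Conjugate of z2 = 3.1000 + 7.6000i
Numerator: (6.3000 - 2.9000i)(3.1000 + 7.6000i) = 41.5700 + 38.8900i
Denominator: 3.1^2 + (-7.6)^2 = 67.37
Result = (41.5700 + 38.8900i)/67.37

0.6170 + 0.5773i


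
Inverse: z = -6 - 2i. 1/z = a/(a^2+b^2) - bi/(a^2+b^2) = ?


|z|^2 = 36+4 = 40
1/z = (-6 + 2i)/40

1/z = -0.1500 + 0.0500i


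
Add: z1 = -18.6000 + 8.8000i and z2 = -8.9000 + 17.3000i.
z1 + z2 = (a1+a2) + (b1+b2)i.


Real: -18.6 - 8.9 = -27.5
Imag: 8.8 + 17.3 = 26.1

-27.5000 + 26.1000i


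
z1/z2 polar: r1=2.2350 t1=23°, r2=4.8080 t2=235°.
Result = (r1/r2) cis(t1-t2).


r = 2.2350 / 4.8080 = 0.4649
theta = 23° - 235° = -212° = 148° (mod 360)

0.4649 cis(148°)


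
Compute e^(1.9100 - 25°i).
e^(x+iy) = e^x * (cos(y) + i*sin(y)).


e^1.9100 = 6.7531
cos(-25°) = 0.90631
sin(-25°) = -0.42262
Real = 6.7531*0.90631 = 6.1204
Imag = 6.7531*(-0.42262) = -2.8540

6.1204 - 2.8540i


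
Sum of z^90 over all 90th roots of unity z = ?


The roots are w_k = w^k with w = e^(2*pi*i/90), and (w^k)^90 = (w^90)^k.
So S = 1 + u + u^2 + ... + u^(89) with u = w^90.
90 = 1*90 + 0, so 90 is a multiple of 90 and u = (w^90)^1 = 1.
Every one of the 90 terms equals 1: S = 90

S = 90


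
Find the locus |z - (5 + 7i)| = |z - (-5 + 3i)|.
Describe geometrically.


Equal distances means the locus is the perpendicular bisector of z1 and z2.
Midpoint = ((5+(-5))/2, (7+3)/2) = (0, 5.0000)

Perpendicular bisector through (0, 5.0000)


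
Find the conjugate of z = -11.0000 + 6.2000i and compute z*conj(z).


z_bar = -11.0000 - 6.2000i
z*z_bar = (-11)^2 + 6.2^2 = 121 + 38.44 = 159.44

z_bar = -11.0000 - 6.2000i, z*z_bar = 159.44


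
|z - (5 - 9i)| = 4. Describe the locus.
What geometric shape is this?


|z - z0| = r is a circle with center z0 and radius r.
Center = (5, -9), radius = 4

Circle with center (5, -9) and radius 4


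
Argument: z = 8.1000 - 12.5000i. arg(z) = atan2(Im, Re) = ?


Re = 8.1, Im = -12.5
arg = atan2(-12.5, 8.1) = -57.0568 degrees

arg(z) = -57.0568 degrees


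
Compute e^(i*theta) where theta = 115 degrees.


cos(115°) = -0.4226
sin(115°) = 0.9063

e^(i*115°) = -0.4226 + 0.9063i


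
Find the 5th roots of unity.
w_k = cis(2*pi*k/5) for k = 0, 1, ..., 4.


The 5th roots of unity are cis(360k/5°) for k=0..4
Angle step = 360/5 = 72°
Primitive root: cis(72°)
Primitive root = 0.3090 + 0.9511i

5 roots at angles: 0°, 72°, 144°, 216°, 288°


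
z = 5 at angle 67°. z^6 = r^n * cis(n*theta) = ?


r^6 = 5^6 = 15625
n*theta = 6*67° = 402° = 42° (mod 360)
a = 15625*cos(42°) = 11611.6379
b = 15625*sin(42°) = 10455.1657

15625 cis(42°) = 11611.6379 + 10455.1657i


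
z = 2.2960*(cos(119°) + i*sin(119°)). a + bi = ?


a = 2.2960*cos(119°) = 2.2960*(-0.4848) = -1.1131
b = 2.2960*sin(119°) = 2.2960*0.8746 = 2.0081

-1.1131 + 2.0081i


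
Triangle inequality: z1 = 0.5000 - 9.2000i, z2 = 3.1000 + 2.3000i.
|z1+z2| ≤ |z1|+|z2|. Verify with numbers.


|z1| = sqrt(0.5^2 + (-9.2)^2) = sqrt(84.89) = 9.2136
|z2| = sqrt(3.1^2 + 2.3^2) = sqrt(14.9) = 3.8601
z1+z2 = 3.6000 - 6.9000i
|z1+z2| = sqrt(60.57) = 7.7827
|z1|+|z2| = 9.2136 + 3.8601 = 13.0737

|z1+z2| = 7.7827 ≤ |z1|+|z2| = 13.0737 (verified)


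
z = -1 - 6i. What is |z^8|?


|z| = sqrt(1+36) = sqrt(37) = 6.0828
|z^8| = |z|^8 = (sqrt(37))^8 = 37^4 = 1874161

|z^8| = 1874161


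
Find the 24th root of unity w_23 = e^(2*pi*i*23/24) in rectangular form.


Angle = 360*23/24 = 345°
a = cos(345°) = 0.9659
b = sin(345°) = -0.2588

0.9659 - 0.2588i


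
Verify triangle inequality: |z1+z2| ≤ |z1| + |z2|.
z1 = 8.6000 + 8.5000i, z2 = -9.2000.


|z1| = sqrt(8.6^2 + 8.5^2) = sqrt(146.21) = 12.0917
|z2| = sqrt((-9.2)^2 + 0^2) = sqrt(84.64) = 9.2000
z1+z2 = -0.6000 + 8.5000i
|z1+z2| = sqrt(72.61) = 8.5212
|z1|+|z2| = 12.0917 + 9.2000 = 21.2917

|z1+z2| = 8.5212 ≤ |z1|+|z2| = 21.2917 (verified)


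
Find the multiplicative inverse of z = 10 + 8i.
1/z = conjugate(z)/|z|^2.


|z|^2 = 100+64 = 164
1/z = (10 - 8i)/164

1/z = 0.0610 - 0.0488i


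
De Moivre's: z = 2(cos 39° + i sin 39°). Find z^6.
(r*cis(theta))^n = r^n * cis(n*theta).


r^6 = 2^6 = 64
n*theta = 6*39° = 234° = 234° (mod 360)
a = 64*cos(234°) = -37.6183
b = 64*sin(234°) = -51.7771

64 cis(234°) = -37.6183 - 51.7771i


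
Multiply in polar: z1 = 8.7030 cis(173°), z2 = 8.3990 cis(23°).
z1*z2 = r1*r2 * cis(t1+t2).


r = 8.7030 * 8.3990 = 73.0965
theta = 173° + 23° = 196° = 196° (mod 360)

73.0965 cis(196°)


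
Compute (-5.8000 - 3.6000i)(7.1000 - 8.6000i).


Real = -5.8*7.1 - (-3.6)*(-8.6) = -41.18 - 30.96 = -72.14
Imag = -5.8*(-8.6) + 7.1*(-3.6) = 49.88 - (25.56) = 24.32

-72.1400 + 24.3200i


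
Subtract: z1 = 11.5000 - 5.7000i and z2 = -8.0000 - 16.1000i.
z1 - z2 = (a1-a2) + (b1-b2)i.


Real: 11.5 + 8 = 19.5
Imag: -5.7 + 16.1 = 10.4

19.5000 + 10.4000i


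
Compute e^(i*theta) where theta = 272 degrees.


cos(272°) = 0.0349
sin(272°) = -0.9994

e^(i*272°) = 0.0349 - 0.9994i


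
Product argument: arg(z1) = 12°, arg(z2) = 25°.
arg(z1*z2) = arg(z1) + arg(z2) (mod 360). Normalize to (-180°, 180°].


arg(z1*z2) = 12° + 25° = 37°
Normalized to (-180°, 180°]: 37°

37°


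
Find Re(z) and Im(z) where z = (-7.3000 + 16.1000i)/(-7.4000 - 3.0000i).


Multiply by conjugate: (-7.3000 + 16.1000i)(-7.4000 + 3.0000i) / ((-7.4)^2 + (-3)^2)
Numerator real = -7.3*(-7.4) + 16.1*(-3) = 5.72
Numerator imag = 16.1*(-7.4) - (-7.3)*(-3) = -141.04
Denominator = 63.76
Re(z) = 5.72/63.76 = 0.0897
Im(z) = -141.04/63.76 = -2.2120

Re(z) = 0.0897, Im(z) = -2.2120


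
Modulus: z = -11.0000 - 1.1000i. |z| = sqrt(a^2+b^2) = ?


|z| = sqrt((-11)^2 + (-1.1)^2) = sqrt(121 + 1.21) = sqrt(122.21) = 11.0549

|z| = 11.0549


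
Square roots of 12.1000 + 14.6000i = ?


|z| = sqrt(146.41+213.16) = 18.9623
sqrt((|z|+a)/2) = sqrt((18.9623+12.1)/2) = sqrt(15.5312) = 3.9410
sqrt((|z|-a)/2) = sqrt((18.9623-12.1)/2) = sqrt(3.4312) = 1.8523

±(3.9410 + 1.8523i) i.e. 3.9410 + 1.8523i and -3.9410 - 1.8523i


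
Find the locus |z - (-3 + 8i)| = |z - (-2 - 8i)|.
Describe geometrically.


Equal distances means the locus is the perpendicular bisector of z1 and z2.
Midpoint = ((-3+(-2))/2, (8+(-8))/2) = (-2.5000, 0)

Perpendicular bisector through (-2.5000, 0)


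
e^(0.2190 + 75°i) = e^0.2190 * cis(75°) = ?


e^0.2190 = 1.2448
cos(75°) = 0.2588
sin(75°) = 0.9659
Real = 1.2448*0.2588 = 0.3222
Imag = 1.2448*0.9659 = 1.2024

0.3222 + 1.2024i


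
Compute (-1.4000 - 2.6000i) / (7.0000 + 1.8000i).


Conjugate of z2 = 7.0000 - 1.8000i
Numerator: (-1.4000 - 2.6000i)(7.0000 - 1.8000i) = -14.4800 - 15.6800i
Denominator: 7^2 + 1.8^2 = 52.24
Result = (-14.4800 - 15.6800i)/52.24

-0.2772 - 0.3002i


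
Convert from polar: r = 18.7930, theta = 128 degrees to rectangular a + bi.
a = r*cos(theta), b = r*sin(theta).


a = 18.7930*cos(128°) = 18.7930*(-0.61566) = -11.5701
b = 18.7930*sin(128°) = 18.7930*0.78801 = 14.8091

-11.5701 + 14.8091i


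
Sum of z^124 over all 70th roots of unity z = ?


The roots are w_k = w^k with w = e^(2*pi*i/70), and (w^k)^124 = (w^124)^k.
So S = 1 + u + u^2 + ... + u^(69) with u = w^124.
124 = 1*70 + 54, so 124 is not a multiple of 70: u = (w^70)^1 * w^54 = w^54 ≠ 1 (w is a primitive 70th root), while u^70 = (w^70)^124 = 1.
Geometric series: S = (1 - u^70)/(1 - u) = (1 - 1)/(1 - u) = 0

S = 0


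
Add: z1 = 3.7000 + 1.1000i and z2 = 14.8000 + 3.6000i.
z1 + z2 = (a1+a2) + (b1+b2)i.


Real: 3.7 + 14.8 = 18.5
Imag: 1.1 + 3.6 = 4.7

18.5000 + 4.7000i


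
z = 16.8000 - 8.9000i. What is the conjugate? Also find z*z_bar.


z_bar = 16.8000 + 8.9000i
z*z_bar = 16.8^2 + (-8.9)^2 = 282.24 + 79.21 = 361.45

z_bar = 16.8000 + 8.9000i, z*z_bar = 361.45


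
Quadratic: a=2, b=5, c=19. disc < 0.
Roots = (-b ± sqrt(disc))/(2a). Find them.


disc = 5^2 - 4*2*19 = 25 - 152 = -127
sqrt(|disc|) = sqrt(127) = 11.2694
Real part = -5/(2*2) = -1.2500
Imag part = 11.2694/(2*2) = 2.8174

-1.2500 ± 2.8174i


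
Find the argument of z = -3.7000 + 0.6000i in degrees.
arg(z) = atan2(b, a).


Re = -3.7, Im = 0.6
arg = atan2(0.6, -3.7) = 170.7890 degrees

arg(z) = 170.7890 degrees


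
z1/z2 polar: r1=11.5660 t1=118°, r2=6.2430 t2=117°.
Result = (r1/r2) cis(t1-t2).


r = 11.5660 / 6.2430 = 1.8526
theta = 118° - 117° = 1° = 1° (mod 360)

1.8526 cis(1°)


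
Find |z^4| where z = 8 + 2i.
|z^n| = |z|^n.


|z| = sqrt(64+4) = sqrt(68) = 8.2462
|z^4| = |z|^4 = (sqrt(68))^4 = 68^2 = 4624

|z^4| = 4624


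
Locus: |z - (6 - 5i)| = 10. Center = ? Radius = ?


|z - z0| = r is a circle with center z0 and radius r.
Center = (6, -5), radius = 10

Circle with center (6, -5) and radius 10


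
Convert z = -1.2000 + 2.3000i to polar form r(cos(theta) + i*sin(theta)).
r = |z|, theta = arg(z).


r = sqrt(1.44+5.29) = sqrt(6.73) = 2.5942
theta = atan2(2.3, -1.2) = 117.5528 degrees

r = 2.5942, theta = 117.5528 degrees


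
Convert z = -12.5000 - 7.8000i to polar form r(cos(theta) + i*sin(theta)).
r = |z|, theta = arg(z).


r = sqrt(156.25+60.84) = sqrt(217.09) = 14.7340
theta = atan2(-7.8, -12.5) = -148.0358 degrees

r = 14.7340, theta = -148.0358 degrees


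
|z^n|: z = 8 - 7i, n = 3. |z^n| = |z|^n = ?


|z| = sqrt(64+49) = sqrt(113) = 10.6301
|z^3| = |z|^3 = (sqrt(113))^3 = 113*sqrt(113)

|z^3| = 113*sqrt(113) ≈ 1201.2065


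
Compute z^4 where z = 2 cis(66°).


r^4 = 2^4 = 16
n*theta = 4*66° = 264° = 264° (mod 360)
a = 16*cos(264°) = -1.6725
b = 16*sin(264°) = -15.9124

16 cis(264°) = -1.6725 - 15.9124i


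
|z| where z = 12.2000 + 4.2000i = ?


|z| = sqrt(12.2^2 + 4.2^2) = sqrt(148.84 + 17.64) = sqrt(166.48) = 12.9027

|z| = 12.9027


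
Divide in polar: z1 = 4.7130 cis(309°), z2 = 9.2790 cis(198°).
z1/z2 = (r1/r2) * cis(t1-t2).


r = 4.7130 / 9.2790 = 0.5079
theta = 309° - 198° = 111° = 111° (mod 360)

0.5079 cis(111°)


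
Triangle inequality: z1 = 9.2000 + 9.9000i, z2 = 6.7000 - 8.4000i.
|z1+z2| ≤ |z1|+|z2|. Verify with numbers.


|z1| = sqrt(9.2^2 + 9.9^2) = sqrt(182.65) = 13.5148
|z2| = sqrt(6.7^2 + (-8.4)^2) = sqrt(115.45) = 10.7448
z1+z2 = 15.9000 + 1.5000i
|z1+z2| = sqrt(255.06) = 15.9706
|z1|+|z2| = 13.5148 + 10.7448 = 24.2596

|z1+z2| = 15.9706 ≤ |z1|+|z2| = 24.2596 (verified)
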